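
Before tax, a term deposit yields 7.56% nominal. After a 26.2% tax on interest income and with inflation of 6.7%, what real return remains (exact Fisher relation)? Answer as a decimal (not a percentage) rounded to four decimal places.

After-tax nominal return = 7.56% × (1 − 0.262) = 5.57928%.
1 + r = 1.0557928 / 1.06700 = 0.989497
After-tax real rate = 0.989497 − 1 → -0.0105.

-0.0105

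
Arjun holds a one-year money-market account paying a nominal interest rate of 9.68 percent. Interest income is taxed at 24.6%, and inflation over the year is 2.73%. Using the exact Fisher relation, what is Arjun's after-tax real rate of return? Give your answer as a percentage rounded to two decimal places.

4.45%

After-tax nominal return = 9.68% × (1 − 0.246) = 7.29872%.
1 + r = 1.0729872 / 1.02730 = 1.044473
After-tax real rate = 1.044473 − 1 → 4.45%.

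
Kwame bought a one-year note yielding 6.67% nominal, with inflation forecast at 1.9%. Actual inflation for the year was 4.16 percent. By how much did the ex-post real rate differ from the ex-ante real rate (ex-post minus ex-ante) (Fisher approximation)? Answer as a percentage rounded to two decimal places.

Ex-ante: 6.67% − 1.9% = 4.770%
Ex-post: 6.67% − 4.16% = 2.510%
Difference (ex-post − ex-ante) = -2.2600% → -2.26%.

-2.26%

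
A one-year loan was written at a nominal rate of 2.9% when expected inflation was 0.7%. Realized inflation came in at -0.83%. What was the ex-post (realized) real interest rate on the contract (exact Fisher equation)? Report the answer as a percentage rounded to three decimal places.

3.761%

Ex-post: (1 + 0.0290)/(1 − 0.0083) − 1 = 3.7612%
So the realized real rate is 3.761%.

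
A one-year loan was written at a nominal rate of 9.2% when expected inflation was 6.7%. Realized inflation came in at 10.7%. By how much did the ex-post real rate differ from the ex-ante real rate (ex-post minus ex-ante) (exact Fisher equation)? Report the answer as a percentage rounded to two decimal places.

-3.70%

Ex-ante: (1 + 0.0920)/(1 + 0.0670) − 1 = 2.3430%
Ex-post: (1 + 0.0920)/(1 + 0.1070) − 1 = -1.3550%
Difference (ex-post − ex-ante) = -3.6980% → -3.70%.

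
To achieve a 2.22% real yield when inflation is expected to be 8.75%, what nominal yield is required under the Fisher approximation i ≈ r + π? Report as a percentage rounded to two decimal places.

10.97%

i ≈ r + π = 2.22% + 8.75% = 10.97%.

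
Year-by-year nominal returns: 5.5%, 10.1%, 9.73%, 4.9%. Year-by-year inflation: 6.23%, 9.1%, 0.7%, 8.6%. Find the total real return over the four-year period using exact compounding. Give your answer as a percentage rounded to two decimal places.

Compound the nominal returns: 1.0550 × 1.1010 × 1.0973 × 1.0490 = 1.337028.
Compound inflation: 1.0623 × 1.0910 × 1.0070 × 1.0860 = 1.267451.
Deflate: 1.337028 / 1.267451 = 1.054895.
Total real return = 1.054895 − 1 → 5.49%.

5.49%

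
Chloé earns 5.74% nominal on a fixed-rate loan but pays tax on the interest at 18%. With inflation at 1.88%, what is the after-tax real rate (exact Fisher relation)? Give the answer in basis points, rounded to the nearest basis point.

After-tax nominal return = 5.74% × (1 − 0.18) = 4.7068%.
1 + r = 1.047068 / 1.01880 = 1.027746
After-tax real rate = 1.027746 − 1 → 277 basis points.

277 basis points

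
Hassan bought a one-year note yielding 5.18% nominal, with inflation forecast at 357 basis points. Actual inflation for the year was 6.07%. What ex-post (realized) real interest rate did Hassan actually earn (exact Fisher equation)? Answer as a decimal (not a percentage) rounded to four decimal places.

Ex-post: (1 + 0.0518)/(1 + 0.0607) − 1 = -0.8391%
So the realized real rate is -0.0084.

-0.0084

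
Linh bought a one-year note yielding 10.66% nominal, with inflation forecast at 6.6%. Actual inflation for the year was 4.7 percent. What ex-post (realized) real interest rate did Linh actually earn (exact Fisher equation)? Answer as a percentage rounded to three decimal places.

Ex-post: (1 + 0.1066)/(1 + 0.0470) − 1 = 5.69245%
So the realized real rate is 5.692%.

5.692%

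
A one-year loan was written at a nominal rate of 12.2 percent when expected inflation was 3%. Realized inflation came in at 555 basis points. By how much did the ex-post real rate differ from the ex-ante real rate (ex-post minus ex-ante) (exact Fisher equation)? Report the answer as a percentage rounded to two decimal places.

Ex-ante: (1 + 0.1220)/(1 + 0.0300) − 1 = 8.9320%
Ex-post: (1 + 0.1220)/(1 + 0.0555) − 1 = 6.3003%
Difference (ex-post − ex-ante) = -2.6317% → -2.63%.

-2.63%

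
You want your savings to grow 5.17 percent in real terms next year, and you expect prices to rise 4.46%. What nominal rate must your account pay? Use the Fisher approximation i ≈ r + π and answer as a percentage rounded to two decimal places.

i ≈ r + π = 5.17% + 4.46% = 9.63%.

9.63%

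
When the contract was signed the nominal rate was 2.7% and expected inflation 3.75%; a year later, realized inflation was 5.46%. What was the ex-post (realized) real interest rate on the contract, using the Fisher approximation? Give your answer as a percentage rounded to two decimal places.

-2.76%

Ex-post: 2.7% − 5.46% = -2.760%
So the realized real rate is -2.76%.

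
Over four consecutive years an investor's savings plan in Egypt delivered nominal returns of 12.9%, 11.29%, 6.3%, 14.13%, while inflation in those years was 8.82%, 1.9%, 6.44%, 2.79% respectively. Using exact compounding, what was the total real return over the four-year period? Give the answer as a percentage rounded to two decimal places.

Nominal growth factor = 1.1290 × 1.1129 × 1.0630 × 1.1413 = 1.524345
Price-level growth factor = 1.0882 × 1.0190 × 1.0644 × 1.0279 = 1.213217
Real growth factor = 1.524345 / 1.213217 = 1.256448
Total real return = 1.256448 − 1 → 25.64%.

25.64%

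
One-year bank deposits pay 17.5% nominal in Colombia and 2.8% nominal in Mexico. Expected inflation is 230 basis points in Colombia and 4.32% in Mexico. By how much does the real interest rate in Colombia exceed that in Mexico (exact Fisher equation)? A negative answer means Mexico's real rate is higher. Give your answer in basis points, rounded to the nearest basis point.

1632 basis points

Colombia: (1 + 0.1750)/(1 + 0.0230) − 1 = 14.8583%
Mexico: (1 + 0.0280)/(1 + 0.0432) − 1 = -1.4571%
Differential = 14.8583% − (-1.4571%) = 16.3153% → 1632 basis points.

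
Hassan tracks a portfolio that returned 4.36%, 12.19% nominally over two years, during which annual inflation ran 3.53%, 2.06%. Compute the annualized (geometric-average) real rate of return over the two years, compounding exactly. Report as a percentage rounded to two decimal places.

Compound the nominal returns: 1.0436 × 1.1219 = 1.17081484.
Compound inflation: 1.0353 × 1.0206 = 1.05662718.
Deflate: 1.17081484 / 1.05662718 = 1.10806807.
Annualized real rate = 1.10806807^(1/2) − 1 = 5.2648% → 5.26%.

5.26%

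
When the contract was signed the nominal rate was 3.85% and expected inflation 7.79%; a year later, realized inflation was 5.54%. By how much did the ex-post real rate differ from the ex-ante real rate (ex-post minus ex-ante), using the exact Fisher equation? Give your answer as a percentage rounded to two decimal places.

2.05%

Ex-ante: (1 + 0.0385)/(1 + 0.0779) − 1 = -3.6553%
Ex-post: (1 + 0.0385)/(1 + 0.0554) − 1 = -1.6013%
Difference (ex-post − ex-ante) = 2.0540% → 2.05%.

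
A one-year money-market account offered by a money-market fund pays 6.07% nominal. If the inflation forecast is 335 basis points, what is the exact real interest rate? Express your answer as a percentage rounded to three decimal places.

2.632%

By the Fisher relation, 1 + r = (1 + i)/(1 + π).
1 + r = 1.06070 / 1.03350 = 1.026318
r = 1.026318 − 1 = 2.6318%, i.e. 2.632%.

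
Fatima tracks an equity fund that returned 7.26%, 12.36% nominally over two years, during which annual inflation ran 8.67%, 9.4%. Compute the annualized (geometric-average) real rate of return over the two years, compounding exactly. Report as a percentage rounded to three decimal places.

0.684%

Compound the nominal returns: 1.0726 × 1.1236 = 1.20517336.
Compound inflation: 1.0867 × 1.0940 = 1.18884980.
Deflate: 1.20517336 / 1.18884980 = 1.01373055.
Annualized real rate = 1.01373055^(1/2) − 1 = 0.6842% → 0.684%.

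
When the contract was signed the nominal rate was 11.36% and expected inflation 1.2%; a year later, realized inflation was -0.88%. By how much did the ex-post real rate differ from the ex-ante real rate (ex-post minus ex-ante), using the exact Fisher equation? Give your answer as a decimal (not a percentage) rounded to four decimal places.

Ex-ante: (1 + 0.1136)/(1 + 0.0120) − 1 = 10.0395%
Ex-post: (1 + 0.1136)/(1 − 0.0088) − 1 = 12.3487%
Difference (ex-post − ex-ante) = 2.3091% → 0.0231.

0.0231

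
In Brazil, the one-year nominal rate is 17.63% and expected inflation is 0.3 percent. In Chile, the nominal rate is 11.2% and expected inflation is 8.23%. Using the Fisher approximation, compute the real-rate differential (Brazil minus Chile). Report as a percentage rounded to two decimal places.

Brazil: 17.63% − 0.3% = 17.330%
Chile: 11.2% − 8.23% = 2.970%
Differential = 14.360% → 14.36%.

14.36%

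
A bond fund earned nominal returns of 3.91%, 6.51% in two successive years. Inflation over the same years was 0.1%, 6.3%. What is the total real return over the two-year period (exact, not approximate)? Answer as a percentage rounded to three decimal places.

4.011%

Nominal growth factor = 1.0391 × 1.0651 = 1.106745
Price-level growth factor = 1.0010 × 1.0630 = 1.064063
Real growth factor = 1.106745 / 1.064063 = 1.040113
Total real return = 1.040113 − 1 → 4.011%.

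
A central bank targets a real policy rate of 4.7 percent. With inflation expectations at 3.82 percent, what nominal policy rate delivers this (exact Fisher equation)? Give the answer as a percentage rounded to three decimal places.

8.700%

(1 + i) = (1 + r)(1 + π) = 1.04700 × 1.03820 = 1.0869954
i = 1.0869954 − 1, so the required nominal rate is 8.700%.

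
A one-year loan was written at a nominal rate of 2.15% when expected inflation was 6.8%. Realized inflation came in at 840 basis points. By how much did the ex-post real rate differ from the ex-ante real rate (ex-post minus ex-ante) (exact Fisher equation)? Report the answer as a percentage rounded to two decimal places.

Ex-ante: (1 + 0.0215)/(1 + 0.0680) − 1 = -4.3539%
Ex-post: (1 + 0.0215)/(1 + 0.0840) − 1 = -5.7657%
Difference (ex-post − ex-ante) = -1.4118% → -1.41%.

-1.41%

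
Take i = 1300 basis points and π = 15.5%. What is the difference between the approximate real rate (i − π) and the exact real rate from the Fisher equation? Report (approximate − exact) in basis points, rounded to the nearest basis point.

Approximate: r ≈ 13.000% − 15.500% = -2.5000%
Exact: (1 + 0.1300)/(1 + 0.1550) − 1 = -2.1645%
Error = -2.5000% − (-2.1645%) = -0.3355% → -34 basis points.

-34 basis points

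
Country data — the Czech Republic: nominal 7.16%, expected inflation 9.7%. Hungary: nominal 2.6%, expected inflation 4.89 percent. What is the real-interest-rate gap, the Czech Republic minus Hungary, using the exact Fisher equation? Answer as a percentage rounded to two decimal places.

The Czech Republic: (1 + 0.0716)/(1 + 0.0970) − 1 = -2.3154%
Hungary: (1 + 0.0260)/(1 + 0.0489) − 1 = -2.1832%
Differential = -2.3154% − (-2.1832%) = -0.1322% → -0.13%.

-0.13%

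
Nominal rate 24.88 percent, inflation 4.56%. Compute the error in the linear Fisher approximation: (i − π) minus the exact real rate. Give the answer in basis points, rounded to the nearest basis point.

89 basis points

Approximate: r ≈ 24.880% − 4.560% = 20.3200%
Exact: (1 + 0.2488)/(1 + 0.0456) − 1 = 19.4338%
Error = 20.3200% − 19.4338% = 0.8862% → 89 basis points.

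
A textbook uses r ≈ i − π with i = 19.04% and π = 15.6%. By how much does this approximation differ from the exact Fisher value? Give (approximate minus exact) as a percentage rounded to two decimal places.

Approximate: r ≈ 19.040% − 15.600% = 3.4400%
Exact: (1 + 0.1904)/(1 + 0.1560) − 1 = 2.9758%
Error = 3.4400% − 2.9758% = 0.4642% → 0.46%.

0.46%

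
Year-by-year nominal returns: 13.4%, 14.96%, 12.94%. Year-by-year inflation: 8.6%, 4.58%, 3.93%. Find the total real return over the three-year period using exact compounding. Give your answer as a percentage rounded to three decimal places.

Compound the nominal returns: 1.1340 × 1.1496 × 1.1294 = 1.472338.
Compound inflation: 1.0860 × 1.0458 × 1.0393 = 1.180373.
Deflate: 1.472338 / 1.180373 = 1.247350.
Total real return = 1.247350 − 1 → 24.735%.

24.735%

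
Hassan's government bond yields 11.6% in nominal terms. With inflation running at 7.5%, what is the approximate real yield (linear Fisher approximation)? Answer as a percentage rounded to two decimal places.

4.10%

r ≈ i − π = 11.6% − 7.5% = 4.10%.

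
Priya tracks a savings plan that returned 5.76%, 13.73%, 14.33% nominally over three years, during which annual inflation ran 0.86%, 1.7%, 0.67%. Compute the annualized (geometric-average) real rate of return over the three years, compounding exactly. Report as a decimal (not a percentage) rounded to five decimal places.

Compound the nominal returns: 1.0576 × 1.1373 × 1.1433 = 1.37517094.
Compound inflation: 1.0086 × 1.0170 × 1.0067 = 1.03261870.
Deflate: 1.37517094 / 1.03261870 = 1.33173158.
Annualized real rate = 1.33173158^(1/3) − 1 = 10.0202% → 0.10020.

0.10020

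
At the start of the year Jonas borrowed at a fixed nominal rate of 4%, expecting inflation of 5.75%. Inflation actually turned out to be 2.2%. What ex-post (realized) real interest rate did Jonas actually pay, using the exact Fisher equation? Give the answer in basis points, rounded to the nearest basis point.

Ex-post: (1 + 0.0400)/(1 + 0.0220) − 1 = 1.7613%
So the realized real rate is 176 basis points.

176 basis points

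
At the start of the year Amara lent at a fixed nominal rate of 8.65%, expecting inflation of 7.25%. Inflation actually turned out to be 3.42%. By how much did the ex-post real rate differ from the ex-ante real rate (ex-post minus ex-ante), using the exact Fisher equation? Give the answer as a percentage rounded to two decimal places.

3.75%

Ex-ante: (1 + 0.0865)/(1 + 0.0725) − 1 = 1.3054%
Ex-post: (1 + 0.0865)/(1 + 0.0342) − 1 = 5.0570%
Difference (ex-post − ex-ante) = 3.7517% → 3.75%.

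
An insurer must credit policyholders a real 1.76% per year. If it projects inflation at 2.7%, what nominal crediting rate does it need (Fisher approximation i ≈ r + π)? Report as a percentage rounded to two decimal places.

4.46%

i ≈ r + π = 1.76% + 2.7% = 4.46%.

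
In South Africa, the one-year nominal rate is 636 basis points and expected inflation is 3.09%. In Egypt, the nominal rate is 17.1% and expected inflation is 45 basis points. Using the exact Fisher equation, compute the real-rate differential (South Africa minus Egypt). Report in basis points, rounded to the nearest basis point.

South Africa: (1 + 0.0636)/(1 + 0.0309) − 1 = 3.1720%
Egypt: (1 + 0.1710)/(1 + 0.0045) − 1 = 16.5754%
Differential = 3.1720% − 16.5754% = -13.4034% → -1340 basis points.

-1340 basis points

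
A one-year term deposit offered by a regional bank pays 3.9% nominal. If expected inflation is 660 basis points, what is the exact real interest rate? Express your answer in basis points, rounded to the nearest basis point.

-253 basis points

By the Fisher equation, 1 + r = (1 + i)/(1 + π).
1 + r = 1.03900 / 1.06600 = 0.974672
r = 0.974672 − 1 = -2.5328%, i.e. -253 basis points.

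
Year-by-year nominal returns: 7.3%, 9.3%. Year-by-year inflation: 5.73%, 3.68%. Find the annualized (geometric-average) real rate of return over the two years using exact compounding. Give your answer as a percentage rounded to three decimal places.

3.434%

Compound the nominal returns: 1.0730 × 1.0930 = 1.17278900.
Compound inflation: 1.0573 × 1.0368 = 1.09620864.
Deflate: 1.17278900 / 1.09620864 = 1.06985929.
Annualized real rate = 1.06985929^(1/2) − 1 = 3.4340% → 3.434%.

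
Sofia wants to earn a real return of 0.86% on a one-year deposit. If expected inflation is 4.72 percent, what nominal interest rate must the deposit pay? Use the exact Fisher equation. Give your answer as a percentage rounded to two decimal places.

(1 + i) = (1 + r)(1 + π) = 1.00860 × 1.04720 = 1.05620592
i = 1.05620592 − 1, so the required nominal rate is 5.62%.

5.62%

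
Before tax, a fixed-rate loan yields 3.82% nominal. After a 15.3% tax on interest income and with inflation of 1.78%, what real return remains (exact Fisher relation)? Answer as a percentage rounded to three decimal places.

1.430%

After-tax nominal return = 3.82% × (1 − 0.153) = 3.23554%.
1 + r = 1.0323554 / 1.01780 = 1.014301
After-tax real rate = 1.014301 − 1 → 1.430%.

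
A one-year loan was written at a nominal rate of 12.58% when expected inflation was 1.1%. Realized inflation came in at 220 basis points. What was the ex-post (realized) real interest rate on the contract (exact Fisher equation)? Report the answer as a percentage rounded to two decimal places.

10.16%

Ex-post: (1 + 0.1258)/(1 + 0.0220) − 1 = 10.1566%
So the realized real rate is 10.16%.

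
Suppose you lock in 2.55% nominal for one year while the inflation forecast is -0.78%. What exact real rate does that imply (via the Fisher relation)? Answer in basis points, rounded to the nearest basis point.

336 basis points

By the Fisher relation, 1 + r = (1 + i)/(1 + π).
1 + r = 1.02550 / 0.99220 = 1.033562
r = 1.033562 − 1 = 3.3562%, i.e. 336 basis points.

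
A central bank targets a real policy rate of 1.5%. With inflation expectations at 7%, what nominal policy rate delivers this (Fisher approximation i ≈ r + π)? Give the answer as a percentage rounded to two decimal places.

8.50%

i ≈ r + π = 1.5% + 7% = 8.50%.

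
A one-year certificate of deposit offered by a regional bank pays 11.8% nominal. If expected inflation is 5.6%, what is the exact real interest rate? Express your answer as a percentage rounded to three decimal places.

1 + r = 1.11800 / 1.05600 = 1.058712
r = 1.058712 − 1 = 5.8712%, i.e. 5.871%.

5.871%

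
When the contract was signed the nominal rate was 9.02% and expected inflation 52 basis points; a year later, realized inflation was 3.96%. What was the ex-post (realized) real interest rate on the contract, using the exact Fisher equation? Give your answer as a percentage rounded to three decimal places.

Ex-post: (1 + 0.0902)/(1 + 0.0396) − 1 = 4.8673%
So the realized real rate is 4.867%.

4.867%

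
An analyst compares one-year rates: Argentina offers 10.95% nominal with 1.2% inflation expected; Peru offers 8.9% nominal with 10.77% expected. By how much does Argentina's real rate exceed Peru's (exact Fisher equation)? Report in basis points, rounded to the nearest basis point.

1132 basis points

Argentina: (1 + 0.1095)/(1 + 0.0120) − 1 = 9.6344%
Peru: (1 + 0.0890)/(1 + 0.1077) − 1 = -1.6882%
Differential = 9.6344% − (-1.6882%) = 11.3226% → 1132 basis points.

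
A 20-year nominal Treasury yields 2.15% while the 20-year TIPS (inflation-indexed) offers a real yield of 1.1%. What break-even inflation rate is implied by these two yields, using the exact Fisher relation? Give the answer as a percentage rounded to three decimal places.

1.039%

(1 + π) = (1 + i)/(1 + r) = 1.02150 / 1.01100 = 1.010386
Break-even inflation = 1.010386 − 1 → 1.039%.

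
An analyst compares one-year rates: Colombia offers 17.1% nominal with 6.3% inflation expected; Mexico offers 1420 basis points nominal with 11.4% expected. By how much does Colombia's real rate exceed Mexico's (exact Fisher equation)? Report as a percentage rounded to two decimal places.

Colombia: (1 + 0.1710)/(1 + 0.0630) − 1 = 10.1599%
Mexico: (1 + 0.1420)/(1 + 0.1140) − 1 = 2.5135%
Differential = 10.1599% − 2.5135% = 7.6465% → 7.65%.

7.65%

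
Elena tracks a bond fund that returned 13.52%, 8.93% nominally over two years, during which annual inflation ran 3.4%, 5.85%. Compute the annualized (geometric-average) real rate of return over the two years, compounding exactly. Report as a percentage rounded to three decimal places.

6.293%

Nominal growth factor = 1.1352 × 1.0893 = 1.23657336
Price-level growth factor = 1.0340 × 1.0585 = 1.09448900
Real growth factor = 1.23657336 / 1.09448900 = 1.12981799
Annualized real rate = 1.12981799^(1/2) − 1 = 6.2929% → 6.293%.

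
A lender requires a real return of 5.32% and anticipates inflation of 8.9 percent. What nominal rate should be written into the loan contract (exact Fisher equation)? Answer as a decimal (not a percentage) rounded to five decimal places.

0.14693

(1 + i) = (1 + r)(1 + π) = 1.05320 × 1.08900 = 1.1469348
i = 1.1469348 − 1, so the required nominal rate is 0.14693.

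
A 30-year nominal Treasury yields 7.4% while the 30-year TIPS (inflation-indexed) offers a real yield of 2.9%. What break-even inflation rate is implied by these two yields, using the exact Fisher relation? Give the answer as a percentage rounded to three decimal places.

(1 + π) = (1 + i)/(1 + r) = 1.07400 / 1.02900 = 1.043732
Break-even inflation = 1.043732 − 1 → 4.373%.

4.373%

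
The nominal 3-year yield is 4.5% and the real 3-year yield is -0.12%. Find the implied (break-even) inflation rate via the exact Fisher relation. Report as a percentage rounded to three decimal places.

(1 + π) = (1 + i)/(1 + r) = 1.04500 / 0.99880 = 1.046256
Break-even inflation = 1.046256 − 1 → 4.626%.

4.626%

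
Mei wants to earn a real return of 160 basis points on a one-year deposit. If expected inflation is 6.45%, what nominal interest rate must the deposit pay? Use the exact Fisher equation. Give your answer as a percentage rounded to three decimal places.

(1 + i) = (1 + r)(1 + π) = 1.01600 × 1.06450 = 1.081532
i = 1.081532 − 1, so the required nominal rate is 8.153%.

8.153%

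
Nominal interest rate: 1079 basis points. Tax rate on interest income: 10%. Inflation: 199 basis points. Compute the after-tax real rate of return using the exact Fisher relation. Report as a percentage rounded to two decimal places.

7.57%

After-tax nominal return = 10.79% × (1 − 0.1) = 9.7110%.
1 + r = 1.09711 / 1.01990 = 1.075704
After-tax real rate = 1.075704 − 1 → 7.57%.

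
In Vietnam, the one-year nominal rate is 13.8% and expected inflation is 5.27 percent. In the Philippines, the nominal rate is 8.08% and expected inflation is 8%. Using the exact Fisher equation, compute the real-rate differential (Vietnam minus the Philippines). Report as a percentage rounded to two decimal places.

8.03%

Vietnam: (1 + 0.1380)/(1 + 0.0527) − 1 = 8.1030%
The Philippines: (1 + 0.0808)/(1 + 0.0800) − 1 = 0.0741%
Differential = 8.1030% − 0.0741% = 8.0289% → 8.03%.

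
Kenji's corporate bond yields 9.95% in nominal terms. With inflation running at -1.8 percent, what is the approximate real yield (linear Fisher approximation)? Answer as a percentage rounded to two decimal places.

r ≈ i − π = 9.95% − (-1.8%) = 11.75%.

11.75%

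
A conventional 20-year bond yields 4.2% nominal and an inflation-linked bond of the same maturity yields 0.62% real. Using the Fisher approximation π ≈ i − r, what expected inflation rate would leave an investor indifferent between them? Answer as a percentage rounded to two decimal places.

π ≈ i − r = 4.2% − 0.62% → 3.58%.

3.58%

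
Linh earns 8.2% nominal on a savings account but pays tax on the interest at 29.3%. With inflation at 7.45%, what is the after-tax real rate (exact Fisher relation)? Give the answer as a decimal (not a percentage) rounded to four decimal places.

-0.0154

After-tax nominal return = 8.2% × (1 − 0.293) = 5.7974%.
1 + r = 1.057974 / 1.07450 = 0.984620
After-tax real rate = 0.984620 − 1 → -0.0154.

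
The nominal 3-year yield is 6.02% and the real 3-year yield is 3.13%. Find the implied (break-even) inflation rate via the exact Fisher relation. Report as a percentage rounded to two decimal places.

2.80%

(1 + π) = (1 + i)/(1 + r) = 1.06020 / 1.03130 = 1.028023
Break-even inflation = 1.028023 − 1 → 2.80%.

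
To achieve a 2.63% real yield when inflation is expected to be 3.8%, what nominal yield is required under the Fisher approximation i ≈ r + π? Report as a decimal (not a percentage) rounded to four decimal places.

0.0643

i ≈ r + π = 2.63% + 3.8% = 0.0643.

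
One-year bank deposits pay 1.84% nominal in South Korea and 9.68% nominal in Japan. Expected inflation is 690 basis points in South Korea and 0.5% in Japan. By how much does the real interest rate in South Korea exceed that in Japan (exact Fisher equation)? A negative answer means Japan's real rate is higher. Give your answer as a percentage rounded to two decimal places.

South Korea: (1 + 0.0184)/(1 + 0.0690) − 1 = -4.7334%
Japan: (1 + 0.0968)/(1 + 0.0050) − 1 = 9.1343%
Differential = -4.7334% − 9.1343% = -13.8677% → -13.87%.

-13.87%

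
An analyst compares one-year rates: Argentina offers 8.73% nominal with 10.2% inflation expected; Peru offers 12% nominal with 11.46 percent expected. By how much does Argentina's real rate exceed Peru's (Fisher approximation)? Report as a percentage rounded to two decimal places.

Argentina: 8.73% − 10.2% = -1.470%
Peru: 12% − 11.46% = 0.540%
Differential = -2.010% → -2.01%.

-2.01%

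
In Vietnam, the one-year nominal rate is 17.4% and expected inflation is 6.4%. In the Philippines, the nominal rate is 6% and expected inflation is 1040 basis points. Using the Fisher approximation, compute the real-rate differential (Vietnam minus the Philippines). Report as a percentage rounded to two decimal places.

15.40%

Vietnam: 17.4% − 6.4% = 11.000%
The Philippines: 6% − 10.4% = -4.400%
Differential = 15.400% → 15.40%.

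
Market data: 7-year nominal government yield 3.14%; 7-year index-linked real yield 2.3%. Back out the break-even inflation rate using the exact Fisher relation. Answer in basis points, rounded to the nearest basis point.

82 basis points

(1 + π) = (1 + i)/(1 + r) = 1.03140 / 1.02300 = 1.008211
Break-even inflation = 1.008211 − 1 → 82 basis points.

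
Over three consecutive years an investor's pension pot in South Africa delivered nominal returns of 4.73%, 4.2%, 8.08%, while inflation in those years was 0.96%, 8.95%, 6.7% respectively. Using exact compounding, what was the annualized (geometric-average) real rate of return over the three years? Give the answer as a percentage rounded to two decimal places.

0.16%

Compound the nominal returns: 1.0473 × 1.0420 × 1.0808 = 1.17946256.
Compound inflation: 1.0096 × 1.0895 × 1.0670 = 1.17365647.
Deflate: 1.17946256 / 1.17365647 = 1.00494701.
Annualized real rate = 1.00494701^(1/3) − 1 = 0.1646% → 0.16%.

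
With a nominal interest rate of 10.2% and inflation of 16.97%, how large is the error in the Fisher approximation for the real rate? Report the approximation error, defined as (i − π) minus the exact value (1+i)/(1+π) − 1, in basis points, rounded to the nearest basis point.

Approximate: r ≈ 10.200% − 16.970% = -6.7700%
Exact: (1 + 0.1020)/(1 + 0.1697) − 1 = -5.7878%
Error = -6.7700% − (-5.7878%) = -0.9822% → -98 basis points.

-98 basis points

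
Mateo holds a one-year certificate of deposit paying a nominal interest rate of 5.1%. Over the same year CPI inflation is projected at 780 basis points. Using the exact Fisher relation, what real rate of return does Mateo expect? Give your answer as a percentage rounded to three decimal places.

-2.505%

By the Fisher relation, 1 + r = (1 + i)/(1 + π).
1 + r = 1.05100 / 1.07800 = 0.974954
r = 0.974954 − 1 = -2.5046%, i.e. -2.505%.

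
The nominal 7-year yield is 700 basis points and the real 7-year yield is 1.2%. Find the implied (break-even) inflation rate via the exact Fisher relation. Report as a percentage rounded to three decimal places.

(1 + π) = (1 + i)/(1 + r) = 1.07000 / 1.01200 = 1.057312
Break-even inflation = 1.057312 − 1 → 5.731%.

5.731%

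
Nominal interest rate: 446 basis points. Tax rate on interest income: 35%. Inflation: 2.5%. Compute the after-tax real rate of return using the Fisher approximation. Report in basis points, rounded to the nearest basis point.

After-tax nominal return = 4.46% × (1 − 0.35) = 2.8990%.
r ≈ 2.8990% − 2.5% → 40 basis points.

40 basis points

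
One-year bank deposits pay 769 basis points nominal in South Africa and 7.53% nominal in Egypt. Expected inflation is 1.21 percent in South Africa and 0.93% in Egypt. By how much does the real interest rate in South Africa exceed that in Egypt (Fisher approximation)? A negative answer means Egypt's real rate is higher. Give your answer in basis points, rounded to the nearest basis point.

-12 basis points

South Africa: 7.69% − 1.21% = 6.480%
Egypt: 7.53% − 0.93% = 6.600%
Differential = -0.120% → -12 basis points.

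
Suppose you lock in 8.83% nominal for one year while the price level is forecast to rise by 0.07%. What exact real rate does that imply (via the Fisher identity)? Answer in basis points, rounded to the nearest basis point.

1 + r = 1.08830 / 1.00070 = 1.087539
r = 1.087539 − 1 = 8.7539%, i.e. 875 basis points.

875 basis points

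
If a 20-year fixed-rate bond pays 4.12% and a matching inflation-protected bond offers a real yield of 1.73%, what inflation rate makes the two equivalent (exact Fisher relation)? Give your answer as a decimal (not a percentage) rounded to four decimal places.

0.0235

(1 + π) = (1 + i)/(1 + r) = 1.04120 / 1.01730 = 1.023494
Break-even inflation = 1.023494 − 1 → 0.0235.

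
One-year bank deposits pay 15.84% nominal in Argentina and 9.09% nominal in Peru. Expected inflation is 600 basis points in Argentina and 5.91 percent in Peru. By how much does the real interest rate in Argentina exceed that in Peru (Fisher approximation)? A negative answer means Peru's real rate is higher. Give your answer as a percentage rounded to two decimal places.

Argentina: 15.84% − 6% = 9.840%
Peru: 9.09% − 5.91% = 3.180%
Differential = 6.660% → 6.66%.

6.66%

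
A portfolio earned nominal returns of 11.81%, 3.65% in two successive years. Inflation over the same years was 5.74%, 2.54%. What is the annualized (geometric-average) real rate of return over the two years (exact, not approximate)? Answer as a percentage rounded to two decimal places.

3.39%

Nominal growth factor = 1.1181 × 1.0365 = 1.15891065
Price-level growth factor = 1.0574 × 1.0254 = 1.08425796
Real growth factor = 1.15891065 / 1.08425796 = 1.06885141
Annualized real rate = 1.06885141^(1/2) − 1 = 3.3853% → 3.39%.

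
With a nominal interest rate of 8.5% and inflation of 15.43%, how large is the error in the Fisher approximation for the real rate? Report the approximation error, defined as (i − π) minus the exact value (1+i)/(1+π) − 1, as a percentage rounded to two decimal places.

Approximate: r ≈ 8.500% − 15.430% = -6.9300%
Exact: (1 + 0.0850)/(1 + 0.1543) − 1 = -6.0036%
Error = -6.9300% − (-6.0036%) = -0.9264% → -0.93%.

-0.93%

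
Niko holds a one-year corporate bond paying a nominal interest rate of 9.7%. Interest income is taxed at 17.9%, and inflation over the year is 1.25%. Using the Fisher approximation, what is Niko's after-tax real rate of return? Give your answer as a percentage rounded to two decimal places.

6.71%

After-tax nominal return = 9.7% × (1 − 0.179) = 7.9637%.
r ≈ 7.9637% − 1.25% → 6.71%.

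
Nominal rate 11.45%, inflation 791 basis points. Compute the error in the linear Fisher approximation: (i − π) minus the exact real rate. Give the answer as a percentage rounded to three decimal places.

Approximate: r ≈ 11.450% − 7.910% = 3.5400%
Exact: (1 + 0.1145)/(1 + 0.0791) − 1 = 3.28051%
Error = 3.5400% − 3.28051% = 0.25949% → 0.259%.

0.259%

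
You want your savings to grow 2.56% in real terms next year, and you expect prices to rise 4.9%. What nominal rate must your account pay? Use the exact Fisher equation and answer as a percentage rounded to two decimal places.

7.59%

(1 + i) = (1 + r)(1 + π) = 1.02560 × 1.04900 = 1.0758544
i = 1.0758544 − 1, so the required nominal rate is 7.59%.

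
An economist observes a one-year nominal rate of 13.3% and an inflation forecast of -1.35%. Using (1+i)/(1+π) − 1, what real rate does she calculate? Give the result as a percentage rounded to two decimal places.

By the Fisher relation, 1 + r = (1 + i)/(1 + π).
1 + r = 1.13300 / 0.98650 = 1.148505
r = 1.148505 − 1 = 14.8505%, i.e. 14.85%.

14.85%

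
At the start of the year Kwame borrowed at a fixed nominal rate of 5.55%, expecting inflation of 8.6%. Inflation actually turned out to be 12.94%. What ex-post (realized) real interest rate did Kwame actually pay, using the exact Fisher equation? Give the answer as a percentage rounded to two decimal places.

Ex-post: (1 + 0.0555)/(1 + 0.1294) − 1 = -6.5433%
So the realized real rate is -6.54%.

-6.54%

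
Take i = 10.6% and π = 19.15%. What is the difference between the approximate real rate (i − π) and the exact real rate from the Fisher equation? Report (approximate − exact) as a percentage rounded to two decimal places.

Approximate: r ≈ 10.600% − 19.150% = -8.5500%
Exact: (1 + 0.1060)/(1 + 0.1915) − 1 = -7.1758%
Error = -8.5500% − (-7.1758%) = -1.3742% → -1.37%.

-1.37%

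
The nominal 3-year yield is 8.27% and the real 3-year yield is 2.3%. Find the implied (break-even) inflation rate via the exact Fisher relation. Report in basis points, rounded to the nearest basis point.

(1 + π) = (1 + i)/(1 + r) = 1.08270 / 1.02300 = 1.058358
Break-even inflation = 1.058358 − 1 → 584 basis points.

584 basis points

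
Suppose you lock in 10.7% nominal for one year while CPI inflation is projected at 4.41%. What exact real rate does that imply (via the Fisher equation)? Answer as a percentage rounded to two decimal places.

By the Fisher equation, 1 + r = (1 + i)/(1 + π).
1 + r = 1.10700 / 1.04410 = 1.060243
r = 1.060243 − 1 = 6.0243%, i.e. 6.02%.

6.02%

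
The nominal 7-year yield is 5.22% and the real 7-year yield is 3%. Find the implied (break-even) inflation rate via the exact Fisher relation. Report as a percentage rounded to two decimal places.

2.16%

(1 + π) = (1 + i)/(1 + r) = 1.05220 / 1.03000 = 1.021553
Break-even inflation = 1.021553 − 1 → 2.16%.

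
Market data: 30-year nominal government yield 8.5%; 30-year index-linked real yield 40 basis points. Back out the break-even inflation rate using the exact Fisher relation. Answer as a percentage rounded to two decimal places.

(1 + π) = (1 + i)/(1 + r) = 1.08500 / 1.00400 = 1.080677
Break-even inflation = 1.080677 − 1 → 8.07%.

8.07%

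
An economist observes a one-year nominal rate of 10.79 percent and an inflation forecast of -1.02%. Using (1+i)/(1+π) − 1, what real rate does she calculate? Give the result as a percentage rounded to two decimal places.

By the Fisher equation, 1 + r = (1 + i)/(1 + π).
1 + r = 1.10790 / 0.98980 = 1.119317
r = 1.119317 − 1 = 11.9317%, i.e. 11.93%.

11.93%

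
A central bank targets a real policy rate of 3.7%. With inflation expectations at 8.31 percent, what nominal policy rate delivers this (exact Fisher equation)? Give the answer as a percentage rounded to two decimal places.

(1 + i) = (1 + r)(1 + π) = 1.03700 × 1.08310 = 1.1231747
i = 1.1231747 − 1, so the required nominal rate is 12.32%.

12.32%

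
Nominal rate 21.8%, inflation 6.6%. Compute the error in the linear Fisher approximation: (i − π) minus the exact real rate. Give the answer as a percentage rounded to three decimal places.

Approximate: r ≈ 21.800% − 6.600% = 15.2000%
Exact: (1 + 0.2180)/(1 + 0.0660) − 1 = 14.2589%
Error = 15.2000% − 14.2589% = 0.9411% → 0.941%.

0.941%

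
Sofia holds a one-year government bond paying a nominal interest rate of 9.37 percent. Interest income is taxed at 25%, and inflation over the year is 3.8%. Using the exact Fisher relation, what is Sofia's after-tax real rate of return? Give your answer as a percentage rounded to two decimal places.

After-tax nominal return = 9.37% × (1 − 0.25) = 7.0275%.
1 + r = 1.070275 / 1.03800 = 1.031093
After-tax real rate = 1.031093 − 1 → 3.11%.

3.11%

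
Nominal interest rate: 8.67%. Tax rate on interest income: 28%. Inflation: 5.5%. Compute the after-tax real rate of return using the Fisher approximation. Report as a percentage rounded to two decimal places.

0.74%

After-tax nominal return = 8.67% × (1 − 0.28) = 6.2424%.
r ≈ 6.2424% − 5.5% → 0.74%.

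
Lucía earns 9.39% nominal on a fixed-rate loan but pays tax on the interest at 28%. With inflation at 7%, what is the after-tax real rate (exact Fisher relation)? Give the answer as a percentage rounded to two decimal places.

After-tax nominal return = 9.39% × (1 − 0.28) = 6.7608%.
1 + r = 1.067608 / 1.07000 = 0.997764
After-tax real rate = 0.997764 − 1 → -0.22%.

-0.22%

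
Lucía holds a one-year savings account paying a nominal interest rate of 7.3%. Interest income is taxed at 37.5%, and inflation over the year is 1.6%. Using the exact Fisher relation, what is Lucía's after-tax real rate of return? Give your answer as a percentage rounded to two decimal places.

After-tax nominal return = 7.3% × (1 − 0.375) = 4.5625%.
1 + r = 1.045625 / 1.01600 = 1.029158
After-tax real rate = 1.029158 − 1 → 2.92%.

2.92%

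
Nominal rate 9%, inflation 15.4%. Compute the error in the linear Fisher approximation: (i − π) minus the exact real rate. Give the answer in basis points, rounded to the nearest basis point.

Approximate: r ≈ 9.000% − 15.400% = -6.4000%
Exact: (1 + 0.0900)/(1 + 0.1540) − 1 = -5.5459%
Error = -6.4000% − (-5.5459%) = -0.8541% → -85 basis points.

-85 basis points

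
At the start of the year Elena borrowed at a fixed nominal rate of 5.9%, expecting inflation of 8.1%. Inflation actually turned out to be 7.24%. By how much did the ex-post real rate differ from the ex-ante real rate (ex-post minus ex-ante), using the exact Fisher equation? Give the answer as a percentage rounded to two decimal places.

Ex-ante: (1 + 0.0590)/(1 + 0.0810) − 1 = -2.0352%
Ex-post: (1 + 0.0590)/(1 + 0.0724) − 1 = -1.2495%
Difference (ex-post − ex-ante) = 0.7856% → 0.79%.

0.79%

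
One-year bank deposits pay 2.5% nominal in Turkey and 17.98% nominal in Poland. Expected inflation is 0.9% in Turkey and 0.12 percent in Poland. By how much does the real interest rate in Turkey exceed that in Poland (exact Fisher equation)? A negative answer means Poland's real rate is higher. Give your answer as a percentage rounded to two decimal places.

-16.25%

Turkey: (1 + 0.0250)/(1 + 0.0090) − 1 = 1.5857%
Poland: (1 + 0.1798)/(1 + 0.0012) − 1 = 17.8386%
Differential = 1.5857% − 17.8386% = -16.2529% → -16.25%.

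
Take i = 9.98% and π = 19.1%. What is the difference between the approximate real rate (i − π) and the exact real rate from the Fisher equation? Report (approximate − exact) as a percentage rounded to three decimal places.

Approximate: r ≈ 9.980% − 19.100% = -9.1200%
Exact: (1 + 0.0998)/(1 + 0.1910) − 1 = -7.6574%
Error = -9.1200% − (-7.6574%) = -1.4626% → -1.463%.

-1.463%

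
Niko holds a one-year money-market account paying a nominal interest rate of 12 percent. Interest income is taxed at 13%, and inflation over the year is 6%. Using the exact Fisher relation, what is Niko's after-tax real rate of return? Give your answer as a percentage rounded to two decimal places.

4.19%

After-tax nominal return = 12% × (1 − 0.13) = 10.4400%.
1 + r = 1.10440 / 1.06000 = 1.041887
After-tax real rate = 1.041887 − 1 → 4.19%.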